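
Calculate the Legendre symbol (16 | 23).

1

Pull out 2^4: since 23 ≡ 7 (mod 8), (2/23) = +1, so (2/23)^4 = +1.
Reached (1/23) = 1. Collecting the sign flips along the way, the symbol is +1.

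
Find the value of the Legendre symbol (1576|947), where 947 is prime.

First reduce: 1576 ≡ 629 (mod 947).
Reciprocity: 629 ≡ 1 and 947 ≡ 3 (mod 4), so (629/947) = +(947/629).
Reduce top mod 629: now compute (318/629).
Pull out 2: since 629 ≡ 5 (mod 8), (2/629) = -1.
Reciprocity: 159 ≡ 3 and 629 ≡ 1 (mod 4), so (159/629) = +(629/159).
Reduce top mod 159: now compute (152/159).
Pull out 2^3: since 159 ≡ 7 (mod 8), (2/159) = +1, so (2/159)^3 = +1.
Reciprocity: 19 ≡ 3 and 159 ≡ 3 (mod 4), so (19/159) = −(159/19).
Reduce top mod 19: now compute (7/19).
Reciprocity: 7 ≡ 3 and 19 ≡ 3 (mod 4), so (7/19) = −(19/7).
Reduce top mod 7: now compute (5/7).
Reciprocity: 5 ≡ 1 and 7 ≡ 3 (mod 4), so (5/7) = +(7/5).
Reduce top mod 5: now compute (2/5).
Pull out 2: since 5 ≡ 5 (mod 8), (2/5) = -1.
Reached (1/5) = 1. Collecting the sign flips along the way, the symbol is +1.

1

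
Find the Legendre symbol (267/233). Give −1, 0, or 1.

-1

First reduce: 267 ≡ 34 (mod 233).
Pull out 2: since 233 ≡ 1 (mod 8), (2/233) = +1.
Reciprocity: 17 ≡ 1 and 233 ≡ 1 (mod 4), so (17/233) = +(233/17).
Reduce top mod 17: now compute (12/17).
Pull out 2^2: since 17 ≡ 1 (mod 8), (2/17) = +1, so (2/17)^2 = +1.
Reciprocity: 3 ≡ 3 and 17 ≡ 1 (mod 4), so (3/17) = +(17/3).
Reduce top mod 3: now compute (2/3).
Pull out 2: since 3 ≡ 3 (mod 8), (2/3) = -1.
Reached (1/3) = 1. Collecting the sign flips along the way, the symbol is -1.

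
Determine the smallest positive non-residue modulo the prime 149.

2

(2/149) = −1, so 2 is the smallest positive non-residue mod 149.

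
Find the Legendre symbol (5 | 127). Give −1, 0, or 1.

-1

Reciprocity: 5 ≡ 1 and 127 ≡ 3 (mod 4), so (5/127) = +(127/5).
Reduce top mod 5: now compute (2/5).
Pull out 2: since 5 ≡ 5 (mod 8), (2/5) = -1.
Reached (1/5) = 1. Collecting the sign flips along the way, the symbol is -1.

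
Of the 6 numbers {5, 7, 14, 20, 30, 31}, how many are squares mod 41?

(5/41) = +1 → QR.
(7/41) = -1 → non-residue.
(14/41) = -1 → non-residue.
(20/41) = +1 → QR.
(30/41) = -1 → non-residue.
(31/41) = +1 → QR.
Total quadratic residues among the 6: 3.

3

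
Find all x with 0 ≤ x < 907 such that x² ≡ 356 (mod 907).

136, 771

Since 907 ≡ 3 (mod 4), a square root of 356 is 356^((907+1)/4) = 356^227 mod 907.
Repeated squaring: 356^2≡663, 356^4≡581, 356^8≡157, 356^16≡160, 356^32≡204, 356^64≡801, 356^128≡352 (mod 907).
356^227 = 356^(128+64+32+2+1) ≡ 136 (mod 907).
Check: 136² = 18496 ≡ 356 (mod 907). The two roots are 136 and 771.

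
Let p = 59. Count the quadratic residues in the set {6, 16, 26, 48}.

3

(6/59) = -1 → non-residue.
(16/59) = +1 → QR.
(26/59) = +1 → QR.
(48/59) = +1 → QR.
Total quadratic residues among the 4: 3.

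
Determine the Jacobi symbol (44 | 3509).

Pull out 2^2: since 3509 ≡ 5 (mod 8), (2/3509) = -1, so (2/3509)^2 = +1.
Reciprocity: 11 ≡ 3 and 3509 ≡ 1 (mod 4), so (11/3509) = +(3509/11).
Reduce top mod 11: now compute (0/11).
Top reduces to 0: gcd > 1, so the symbol is 0.

0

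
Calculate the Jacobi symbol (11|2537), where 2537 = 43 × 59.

-1

Reciprocity: 11 ≡ 3 and 2537 ≡ 1 (mod 4), so (11/2537) = +(2537/11).
Reduce top mod 11: now compute (7/11).
Reciprocity: 7 ≡ 3 and 11 ≡ 3 (mod 4), so (7/11) = −(11/7).
Reduce top mod 7: now compute (4/7).
Pull out 2^2: since 7 ≡ 7 (mod 8), (2/7) = +1, so (2/7)^2 = +1.
Reached (1/7) = 1. Collecting the sign flips along the way, the symbol is -1.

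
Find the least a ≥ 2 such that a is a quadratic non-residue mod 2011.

2

(2/2011) = −1, so 2 is the smallest positive non-residue mod 2011.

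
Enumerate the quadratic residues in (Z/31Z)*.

Square k = 1,…,15 (k and 31−k give the same square):
1²=1, 2²=4, 3²=9, 4²=16, 5²=25, 6²≡5, 7²≡18, 8²≡2, 9²≡19, 10²≡7, 11²≡28, 12²≡20, 13²≡14, 14²≡10, 15²≡8 (mod 31).
So the quadratic residues mod 31 are {1, 2, 4, 5, 7, 8, 9, 10, 14, 16, 18, 19, 20, 25, 28}.

1 2 4 5 7 8 9 10 14 16 18 19 20 25 28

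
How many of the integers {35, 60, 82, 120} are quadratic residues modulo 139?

2

(35/139) = +1 → QR.
(60/139) = -1 → non-residue.
(82/139) = -1 → non-residue.
(120/139) = +1 → QR.
Total quadratic residues among the 4: 2.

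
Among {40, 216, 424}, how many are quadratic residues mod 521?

2

(40/521) = +1 → QR.
(216/521) = -1 → non-residue.
(424/521) = +1 → QR.
Total quadratic residues among the 3: 2.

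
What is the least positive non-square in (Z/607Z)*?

3

(2/607) = +1, so 2 is a residue.
(3/607) = −1, so 3 is the smallest positive non-residue mod 607.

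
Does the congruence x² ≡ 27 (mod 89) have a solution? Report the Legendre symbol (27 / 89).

Euler's criterion: (27/89) ≡ 27^44 (mod 89).
27^2 ≡ 17 (mod 89)
27^4 ≡ 22 (mod 89)
27^8 ≡ 39 (mod 89)
27^16 ≡ 8 (mod 89)
27^32 ≡ 64 (mod 89)
27^44 = 27^(32+8+4) ≡ 88 (mod 89).
Result is 88 ≡ −1, so (27/89) = −1.

-1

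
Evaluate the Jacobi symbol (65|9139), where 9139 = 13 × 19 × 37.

0

Reciprocity: 65 ≡ 1 and 9139 ≡ 3 (mod 4), so (65/9139) = +(9139/65).
Reduce top mod 65: now compute (39/65).
Reciprocity: 39 ≡ 3 and 65 ≡ 1 (mod 4), so (39/65) = +(65/39).
Reduce top mod 39: now compute (26/39).
Pull out 2: since 39 ≡ 7 (mod 8), (2/39) = +1.
Reciprocity: 13 ≡ 1 and 39 ≡ 3 (mod 4), so (13/39) = +(39/13).
Reduce top mod 13: now compute (0/13).
Top reduces to 0: gcd > 1, so the symbol is 0.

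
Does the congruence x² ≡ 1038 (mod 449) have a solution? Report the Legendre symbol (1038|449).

1

Euler's criterion: (1038/449) ≡ 140^224 (mod 449).
140^2 ≡ 293 (mod 449)
140^4 ≡ 90 (mod 449)
140^8 ≡ 18 (mod 449)
140^16 ≡ 324 (mod 449)
140^32 ≡ 359 (mod 449)
140^64 ≡ 18 (mod 449)
140^128 ≡ 324 (mod 449)
140^224 = 140^(128+64+32) ≡ 1 (mod 449).
Result is 1, so (1038/449) = 1.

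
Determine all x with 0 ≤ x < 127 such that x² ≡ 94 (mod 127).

Since 127 ≡ 3 (mod 4), a square root of 94 is 94^((127+1)/4) = 94^32 mod 127.
Repeated squaring: 94^2≡73, 94^4≡122, 94^8≡25, 94^16≡117, 94^32≡100 (mod 127).
94^32 = 94^(32) ≡ 100 (mod 127).
Check: 100² = 10000 ≡ 94 (mod 127). The two roots are 27 and 100.

27, 100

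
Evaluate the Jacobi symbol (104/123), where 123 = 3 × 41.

1

Pull out 2^3: since 123 ≡ 3 (mod 8), (2/123) = -1, so (2/123)^3 = -1.
Reciprocity: 13 ≡ 1 and 123 ≡ 3 (mod 4), so (13/123) = +(123/13).
Reduce top mod 13: now compute (6/13).
Pull out 2: since 13 ≡ 5 (mod 8), (2/13) = -1.
Reciprocity: 3 ≡ 3 and 13 ≡ 1 (mod 4), so (3/13) = +(13/3).
Reduce top mod 3: now compute (1/3).
Reached (1/3) = 1. Collecting the sign flips along the way, the symbol is +1.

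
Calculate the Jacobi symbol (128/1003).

-1

Pull out 2^7: since 1003 ≡ 3 (mod 8), (2/1003) = -1, so (2/1003)^7 = -1.
Reached (1/1003) = 1. Collecting the sign flips along the way, the symbol is -1.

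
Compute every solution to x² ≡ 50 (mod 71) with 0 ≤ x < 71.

Since 71 ≡ 3 (mod 4), a square root of 50 is 50^((71+1)/4) = 50^18 mod 71.
Repeated squaring: 50^2≡15, 50^4≡12, 50^8≡2, 50^16≡4 (mod 71).
50^18 = 50^(16+2) ≡ 60 (mod 71).
Check: 60² = 3600 ≡ 50 (mod 71). The two roots are 11 and 60.

11, 60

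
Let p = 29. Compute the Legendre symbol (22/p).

Pull out 2: since 29 ≡ 5 (mod 8), (2/29) = -1.
Reciprocity: 11 ≡ 3 and 29 ≡ 1 (mod 4), so (11/29) = +(29/11).
Reduce top mod 11: now compute (7/11).
Reciprocity: 7 ≡ 3 and 11 ≡ 3 (mod 4), so (7/11) = −(11/7).
Reduce top mod 7: now compute (4/7).
Pull out 2^2: since 7 ≡ 7 (mod 8), (2/7) = +1, so (2/7)^2 = +1.
Reached (1/7) = 1. Collecting the sign flips along the way, the symbol is +1.

1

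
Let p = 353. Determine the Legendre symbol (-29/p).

Euler's criterion: (-29/353) ≡ 324^176 (mod 353).
324^2 ≡ 135 (mod 353)
324^4 ≡ 222 (mod 353)
324^8 ≡ 217 (mod 353)
324^16 ≡ 140 (mod 353)
324^32 ≡ 185 (mod 353)
324^64 ≡ 337 (mod 353)
324^128 ≡ 256 (mod 353)
324^176 = 324^(128+32+16) ≡ 1 (mod 353).
Result is 1, so (-29/353) = 1.

1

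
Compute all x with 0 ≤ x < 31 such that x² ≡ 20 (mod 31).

12, 19

Since 31 ≡ 3 (mod 4), a square root of 20 is 20^((31+1)/4) = 20^8 mod 31.
Repeated squaring: 20^2≡28, 20^4≡9, 20^8≡19 (mod 31).
20^8 = 20^(8) ≡ 19 (mod 31).
Check: 19² = 361 ≡ 20 (mod 31). The two roots are 12 and 19.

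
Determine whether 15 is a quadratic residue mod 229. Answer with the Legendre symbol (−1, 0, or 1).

Euler's criterion: (15/229) ≡ 15^114 (mod 229).
15^2 ≡ 225 (mod 229)
15^4 ≡ 16 (mod 229)
15^8 ≡ 27 (mod 229)
15^16 ≡ 42 (mod 229)
15^32 ≡ 161 (mod 229)
15^64 ≡ 44 (mod 229)
15^114 = 15^(64+32+16+2) ≡ 1 (mod 229).
Result is 1, so (15/229) = 1.

1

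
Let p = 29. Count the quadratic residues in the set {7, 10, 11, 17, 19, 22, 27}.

(7/29) = +1 → QR.
(10/29) = -1 → non-residue.
(11/29) = -1 → non-residue.
(17/29) = -1 → non-residue.
(19/29) = -1 → non-residue.
(22/29) = +1 → QR.
(27/29) = -1 → non-residue.
Total quadratic residues among the 7: 2.

2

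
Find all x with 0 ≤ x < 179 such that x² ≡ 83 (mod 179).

Since 179 ≡ 3 (mod 4), a square root of 83 is 83^((179+1)/4) = 83^45 mod 179.
Repeated squaring: 83^2≡87, 83^4≡51, 83^8≡95, 83^16≡75, 83^32≡76 (mod 179).
83^45 = 83^(32+8+4+1) ≡ 158 (mod 179).
Check: 158² = 24964 ≡ 83 (mod 179). The two roots are 21 and 158.

21, 158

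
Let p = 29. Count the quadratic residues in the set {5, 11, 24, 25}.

3

(5/29) = +1 → QR.
(11/29) = -1 → non-residue.
(24/29) = +1 → QR.
(25/29) = +1 → QR.
Total quadratic residues among the 4: 3.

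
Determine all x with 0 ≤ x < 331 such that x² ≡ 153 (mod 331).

22, 309

Since 331 ≡ 3 (mod 4), a square root of 153 is 153^((331+1)/4) = 153^83 mod 331.
Repeated squaring: 153^2≡239, 153^4≡189, 153^8≡304, 153^16≡67, 153^32≡186, 153^64≡172 (mod 331).
153^83 = 153^(64+16+2+1) ≡ 22 (mod 331).
Check: 22² = 484 ≡ 153 (mod 331). The two roots are 22 and 309.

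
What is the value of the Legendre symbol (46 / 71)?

Pull out 2: since 71 ≡ 7 (mod 8), (2/71) = +1.
Reciprocity: 23 ≡ 3 and 71 ≡ 3 (mod 4), so (23/71) = −(71/23).
Reduce top mod 23: now compute (2/23).
Pull out 2: since 23 ≡ 7 (mod 8), (2/23) = +1.
Reached (1/23) = 1. Collecting the sign flips along the way, the symbol is -1.

-1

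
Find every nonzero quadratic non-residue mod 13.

2,5,6,7,8,11

Square k = 1,…,6 (k and 13−k give the same square):
1²=1, 2²=4, 3²=9, 4²≡3, 5²≡12, 6²≡10 (mod 13).
The residues are {1, 3, 4, 9, 10, 12}; the non-residues are the remaining 6 nonzero classes.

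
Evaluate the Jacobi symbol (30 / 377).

1

Pull out 2: since 377 ≡ 1 (mod 8), (2/377) = +1.
Reciprocity: 15 ≡ 3 and 377 ≡ 1 (mod 4), so (15/377) = +(377/15).
Reduce top mod 15: now compute (2/15).
Pull out 2: since 15 ≡ 7 (mod 8), (2/15) = +1.
Reached (1/15) = 1. Collecting the sign flips along the way, the symbol is +1.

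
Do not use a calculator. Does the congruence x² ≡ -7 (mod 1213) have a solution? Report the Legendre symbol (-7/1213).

First reduce: -7 ≡ 1206 (mod 1213).
Pull out 2: since 1213 ≡ 5 (mod 8), (2/1213) = -1.
Reciprocity: 603 ≡ 3 and 1213 ≡ 1 (mod 4), so (603/1213) = +(1213/603).
Reduce top mod 603: now compute (7/603).
Reciprocity: 7 ≡ 3 and 603 ≡ 3 (mod 4), so (7/603) = −(603/7).
Reduce top mod 7: now compute (1/7).
Reached (1/7) = 1. Collecting the sign flips along the way, the symbol is +1.

1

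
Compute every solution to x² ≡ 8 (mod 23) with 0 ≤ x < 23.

Since 23 ≡ 3 (mod 4), a square root of 8 is 8^((23+1)/4) = 8^6 mod 23.
Repeated squaring: 8^2≡18, 8^4≡2 (mod 23).
8^6 = 8^(4+2) ≡ 13 (mod 23).
Check: 13² = 169 ≡ 8 (mod 23). The two roots are 10 and 13.

10, 13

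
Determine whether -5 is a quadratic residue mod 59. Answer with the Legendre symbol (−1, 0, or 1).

First reduce: -5 ≡ 54 (mod 59).
Pull out 2: since 59 ≡ 3 (mod 8), (2/59) = -1.
Reciprocity: 27 ≡ 3 and 59 ≡ 3 (mod 4), so (27/59) = −(59/27).
Reduce top mod 27: now compute (5/27).
Reciprocity: 5 ≡ 1 and 27 ≡ 3 (mod 4), so (5/27) = +(27/5).
Reduce top mod 5: now compute (2/5).
Pull out 2: since 5 ≡ 5 (mod 8), (2/5) = -1.
Reached (1/5) = 1. Collecting the sign flips along the way, the symbol is -1.

-1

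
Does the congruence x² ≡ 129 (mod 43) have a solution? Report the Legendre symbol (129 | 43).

0

First reduce: 129 ≡ 0 (mod 43).
Top reduces to 0: gcd > 1, so the symbol is 0.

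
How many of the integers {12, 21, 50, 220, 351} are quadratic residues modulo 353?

(12/353) = -1 → non-residue.
(21/353) = +1 → QR.
(50/353) = +1 → QR.
(220/353) = -1 → non-residue.
(351/353) = +1 → QR.
Total quadratic residues among the 5: 3.

3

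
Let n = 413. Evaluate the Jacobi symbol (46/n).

Pull out 2: since 413 ≡ 5 (mod 8), (2/413) = -1.
Reciprocity: 23 ≡ 3 and 413 ≡ 1 (mod 4), so (23/413) = +(413/23).
Reduce top mod 23: now compute (22/23).
Pull out 2: since 23 ≡ 7 (mod 8), (2/23) = +1.
Reciprocity: 11 ≡ 3 and 23 ≡ 3 (mod 4), so (11/23) = −(23/11).
Reduce top mod 11: now compute (1/11).
Reached (1/11) = 1. Collecting the sign flips along the way, the symbol is +1.

1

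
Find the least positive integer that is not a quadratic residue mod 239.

7

(2/239) = +1, so 2 is a residue.
(3/239) = +1, so 3 is a residue.
(4/239) = +1, so 4 is a residue.
(5/239) = +1, so 5 is a residue.
(6/239) = +1, so 6 is a residue.
(7/239) = −1, so 7 is the smallest positive non-residue mod 239.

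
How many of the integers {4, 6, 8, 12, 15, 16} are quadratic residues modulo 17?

4

(4/17) = +1 → QR.
(6/17) = -1 → non-residue.
(8/17) = +1 → QR.
(12/17) = -1 → non-residue.
(15/17) = +1 → QR.
(16/17) = +1 → QR.
Total quadratic residues among the 6: 4.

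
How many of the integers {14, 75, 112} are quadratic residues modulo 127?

0

(14/127) = -1 → non-residue.
(75/127) = -1 → non-residue.
(112/127) = -1 → non-residue.
Total quadratic residues among the 3: 0.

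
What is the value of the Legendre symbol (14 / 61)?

Euler's criterion: (14/61) ≡ 14^30 (mod 61).
14^2 ≡ 13 (mod 61)
14^4 ≡ 47 (mod 61)
14^8 ≡ 13 (mod 61)
14^16 ≡ 47 (mod 61)
14^30 = 14^(16+8+4+2) ≡ 1 (mod 61).
Result is 1, so (14/61) = 1.

1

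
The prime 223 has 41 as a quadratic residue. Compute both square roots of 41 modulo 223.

34, 189

Since 223 ≡ 3 (mod 4), a square root of 41 is 41^((223+1)/4) = 41^56 mod 223.
Repeated squaring: 41^2≡120, 41^4≡128, 41^8≡105, 41^16≡98, 41^32≡15 (mod 223).
41^56 = 41^(32+16+8) ≡ 34 (mod 223).
Check: 34² = 1156 ≡ 41 (mod 223). The two roots are 34 and 189.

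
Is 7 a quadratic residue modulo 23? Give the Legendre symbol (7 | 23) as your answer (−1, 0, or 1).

-1

Euler's criterion: (7/23) ≡ 7^11 (mod 23).
7^2 ≡ 3 (mod 23)
7^4 ≡ 9 (mod 23)
7^8 ≡ 12 (mod 23)
7^11 = 7^(8+2+1) ≡ 22 (mod 23).
Result is 22 ≡ −1, so (7/23) = −1.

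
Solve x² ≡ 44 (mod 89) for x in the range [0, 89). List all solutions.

20, 69

89 ≡ 1 (mod 4), so we find a root by search.
Trying successive values, 20² = 400 ≡ 44 (mod 89). The other root is 89 − 20 = 69.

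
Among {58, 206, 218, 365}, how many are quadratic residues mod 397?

2

(58/397) = -1 → non-residue.
(206/397) = +1 → QR.
(218/397) = +1 → QR.
(365/397) = -1 → non-residue.
Total quadratic residues among the 4: 2.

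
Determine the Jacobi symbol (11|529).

1

Reciprocity: 11 ≡ 3 and 529 ≡ 1 (mod 4), so (11/529) = +(529/11).
Reduce top mod 11: now compute (1/11).
Reached (1/11) = 1. Collecting the sign flips along the way, the symbol is +1.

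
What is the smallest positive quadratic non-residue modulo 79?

3

(2/79) = +1, so 2 is a residue.
(3/79) = −1, so 3 is the smallest positive non-residue mod 79.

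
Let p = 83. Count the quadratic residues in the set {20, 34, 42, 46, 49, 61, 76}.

(20/83) = -1 → non-residue.
(34/83) = -1 → non-residue.
(42/83) = -1 → non-residue.
(46/83) = -1 → non-residue.
(49/83) = +1 → QR.
(61/83) = +1 → QR.
(76/83) = -1 → non-residue.
Total quadratic residues among the 7: 2.

2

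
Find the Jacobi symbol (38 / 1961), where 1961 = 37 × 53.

Pull out 2: since 1961 ≡ 1 (mod 8), (2/1961) = +1.
Reciprocity: 19 ≡ 3 and 1961 ≡ 1 (mod 4), so (19/1961) = +(1961/19).
Reduce top mod 19: now compute (4/19).
Pull out 2^2: since 19 ≡ 3 (mod 8), (2/19) = -1, so (2/19)^2 = +1.
Reached (1/19) = 1. Collecting the sign flips along the way, the symbol is +1.

1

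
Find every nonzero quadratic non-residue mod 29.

2 3 8 10 11 12 14 15 17 18 19 21 26 27

Square k = 1,…,14 (k and 29−k give the same square):
1²=1, 2²=4, 3²=9, 4²=16, 5²=25, 6²≡7, 7²≡20, 8²≡6, 9²≡23, 10²≡13, 11²≡5, 12²≡28, 13²≡24, 14²≡22 (mod 29).
The residues are {1, 4, 5, 6, 7, 9, 13, 16, 20, 22, 23, 24, 25, 28}; the non-residues are the remaining 14 nonzero classes.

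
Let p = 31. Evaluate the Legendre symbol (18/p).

1

Pull out 2: since 31 ≡ 7 (mod 8), (2/31) = +1.
Reciprocity: 9 ≡ 1 and 31 ≡ 3 (mod 4), so (9/31) = +(31/9).
Reduce top mod 9: now compute (4/9).
Pull out 2^2: since 9 ≡ 1 (mod 8), (2/9) = +1, so (2/9)^2 = +1.
Reached (1/9) = 1. Collecting the sign flips along the way, the symbol is +1.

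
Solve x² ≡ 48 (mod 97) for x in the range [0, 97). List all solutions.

40, 57

97 ≡ 1 (mod 4), so we find a root by search.
Trying successive values, 40² = 1600 ≡ 48 (mod 97). The other root is 97 − 40 = 57.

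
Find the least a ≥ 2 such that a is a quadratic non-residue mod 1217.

3

(2/1217) = +1, so 2 is a residue.
(3/1217) = −1, so 3 is the smallest positive non-residue mod 1217.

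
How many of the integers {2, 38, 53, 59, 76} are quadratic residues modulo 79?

(2/79) = +1 → QR.
(38/79) = +1 → QR.
(53/79) = -1 → non-residue.
(59/79) = -1 → non-residue.
(76/79) = +1 → QR.
Total quadratic residues among the 5: 3.

3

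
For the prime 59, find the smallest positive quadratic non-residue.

2

(2/59) = −1, so 2 is the smallest positive non-residue mod 59.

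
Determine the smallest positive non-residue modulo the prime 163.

(2/163) = −1, so 2 is the smallest positive non-residue mod 163.

2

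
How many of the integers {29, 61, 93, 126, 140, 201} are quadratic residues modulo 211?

3

(29/211) = -1 → non-residue.
(61/211) = -1 → non-residue.
(93/211) = +1 → QR.
(126/211) = +1 → QR.
(140/211) = -1 → non-residue.
(201/211) = +1 → QR.
Total quadratic residues among the 6: 3.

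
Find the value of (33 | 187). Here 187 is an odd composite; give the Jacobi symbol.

Reciprocity: 33 ≡ 1 and 187 ≡ 3 (mod 4), so (33/187) = +(187/33).
Reduce top mod 33: now compute (22/33).
Pull out 2: since 33 ≡ 1 (mod 8), (2/33) = +1.
Reciprocity: 11 ≡ 3 and 33 ≡ 1 (mod 4), so (11/33) = +(33/11).
Reduce top mod 11: now compute (0/11).
Top reduces to 0: gcd > 1, so the symbol is 0.

0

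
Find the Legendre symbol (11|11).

0

First reduce: 11 ≡ 0 (mod 11).
Top reduces to 0: gcd > 1, so the symbol is 0.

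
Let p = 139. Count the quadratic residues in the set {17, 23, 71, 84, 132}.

(17/139) = -1 → non-residue.
(23/139) = -1 → non-residue.
(71/139) = +1 → QR.
(84/139) = -1 → non-residue.
(132/139) = -1 → non-residue.
Total quadratic residues among the 5: 1.

1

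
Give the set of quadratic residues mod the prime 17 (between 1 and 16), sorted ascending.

Square k = 1,…,8 (k and 17−k give the same square):
1²=1, 2²=4, 3²=9, 4²=16, 5²≡8, 6²≡2, 7²≡15, 8²≡13 (mod 17).
So the quadratic residues mod 17 are {1, 2, 4, 8, 9, 13, 15, 16}.

1 2 4 8 9 13 15 16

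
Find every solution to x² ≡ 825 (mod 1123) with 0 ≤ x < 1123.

Since 1123 ≡ 3 (mod 4), a square root of 825 is 825^((1123+1)/4) = 825^281 mod 1123.
Repeated squaring: 825^2≡87, 825^4≡831, 825^8≡1039, 825^16≡318, 825^32≡54, 825^64≡670, 825^128≡823, 825^256≡160 (mod 1123).
825^281 = 825^(256+16+8+1) ≡ 170 (mod 1123).
Check: 170² = 28900 ≡ 825 (mod 1123). The two roots are 170 and 953.

170, 953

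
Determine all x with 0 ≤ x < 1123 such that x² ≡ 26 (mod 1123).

Since 1123 ≡ 3 (mod 4), a square root of 26 is 26^((1123+1)/4) = 26^281 mod 1123.
Repeated squaring: 26^2≡676, 26^4≡1038, 26^8≡487, 26^16≡216, 26^32≡613, 26^64≡687, 26^128≡309, 26^256≡26 (mod 1123).
26^281 = 26^(256+16+8+1) ≡ 309 (mod 1123).
Check: 309² = 95481 ≡ 26 (mod 1123). The two roots are 309 and 814.

309, 814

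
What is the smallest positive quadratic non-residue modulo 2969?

3

(2/2969) = +1, so 2 is a residue.
(3/2969) = −1, so 3 is the smallest positive non-residue mod 2969.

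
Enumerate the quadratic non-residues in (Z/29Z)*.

Square k = 1,…,14 (k and 29−k give the same square):
1²=1, 2²=4, 3²=9, 4²=16, 5²=25, 6²≡7, 7²≡20, 8²≡6, 9²≡23, 10²≡13, 11²≡5, 12²≡28, 13²≡24, 14²≡22 (mod 29).
The residues are {1, 4, 5, 6, 7, 9, 13, 16, 20, 22, 23, 24, 25, 28}; the non-residues are the remaining 14 nonzero classes.

2 3 8 10 11 12 14 15 17 18 19 21 26 27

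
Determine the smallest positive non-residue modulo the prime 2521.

(2/2521) = +1, so 2 is a residue.
(3/2521) = +1, so 3 is a residue.
(4/2521) = +1, so 4 is a residue.
(5/2521) = +1, so 5 is a residue.
(6/2521) = +1, so 6 is a residue.
(7/2521) = +1, so 7 is a residue.
(8/2521) = +1, so 8 is a residue.
(9/2521) = +1, so 9 is a residue.
(10/2521) = +1, so 10 is a residue.
(11/2521) = −1, so 11 is the smallest positive non-residue mod 2521.

11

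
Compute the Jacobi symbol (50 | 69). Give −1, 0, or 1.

-1

Pull out 2: since 69 ≡ 5 (mod 8), (2/69) = -1.
Reciprocity: 25 ≡ 1 and 69 ≡ 1 (mod 4), so (25/69) = +(69/25).
Reduce top mod 25: now compute (19/25).
Reciprocity: 19 ≡ 3 and 25 ≡ 1 (mod 4), so (19/25) = +(25/19).
Reduce top mod 19: now compute (6/19).
Pull out 2: since 19 ≡ 3 (mod 8), (2/19) = -1.
Reciprocity: 3 ≡ 3 and 19 ≡ 3 (mod 4), so (3/19) = −(19/3).
Reduce top mod 3: now compute (1/3).
Reached (1/3) = 1. Collecting the sign flips along the way, the symbol is -1.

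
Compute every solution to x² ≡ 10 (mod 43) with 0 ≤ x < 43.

Since 43 ≡ 3 (mod 4), a square root of 10 is 10^((43+1)/4) = 10^11 mod 43.
Repeated squaring: 10^2≡14, 10^4≡24, 10^8≡17 (mod 43).
10^11 = 10^(8+2+1) ≡ 15 (mod 43).
Check: 15² = 225 ≡ 10 (mod 43). The two roots are 15 and 28.

15, 28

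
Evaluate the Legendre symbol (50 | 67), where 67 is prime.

Euler's criterion: (50/67) ≡ 50^33 (mod 67).
50^2 ≡ 21 (mod 67)
50^4 ≡ 39 (mod 67)
50^8 ≡ 47 (mod 67)
50^16 ≡ 65 (mod 67)
50^32 ≡ 4 (mod 67)
50^33 = 50^(32+1) ≡ 66 (mod 67).
Result is 66 ≡ −1, so (50/67) = −1.

-1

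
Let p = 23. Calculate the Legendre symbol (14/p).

-1

Euler's criterion: (14/23) ≡ 14^11 (mod 23).
14^2 ≡ 12 (mod 23)
14^4 ≡ 6 (mod 23)
14^8 ≡ 13 (mod 23)
14^11 = 14^(8+2+1) ≡ 22 (mod 23).
Result is 22 ≡ −1, so (14/23) = −1.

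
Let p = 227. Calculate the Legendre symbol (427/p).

-1

First reduce: 427 ≡ 200 (mod 227).
Pull out 2^3: since 227 ≡ 3 (mod 8), (2/227) = -1, so (2/227)^3 = -1.
Reciprocity: 25 ≡ 1 and 227 ≡ 3 (mod 4), so (25/227) = +(227/25).
Reduce top mod 25: now compute (2/25).
Pull out 2: since 25 ≡ 1 (mod 8), (2/25) = +1.
Reached (1/25) = 1. Collecting the sign flips along the way, the symbol is -1.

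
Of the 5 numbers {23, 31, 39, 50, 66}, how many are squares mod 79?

3

(23/79) = +1 → QR.
(31/79) = +1 → QR.
(39/79) = -1 → non-residue.
(50/79) = +1 → QR.
(66/79) = -1 → non-residue.
Total quadratic residues among the 5: 3.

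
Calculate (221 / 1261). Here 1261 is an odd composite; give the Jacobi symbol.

0

Reciprocity: 221 ≡ 1 and 1261 ≡ 1 (mod 4), so (221/1261) = +(1261/221).
Reduce top mod 221: now compute (156/221).
Pull out 2^2: since 221 ≡ 5 (mod 8), (2/221) = -1, so (2/221)^2 = +1.
Reciprocity: 39 ≡ 3 and 221 ≡ 1 (mod 4), so (39/221) = +(221/39).
Reduce top mod 39: now compute (26/39).
Pull out 2: since 39 ≡ 7 (mod 8), (2/39) = +1.
Reciprocity: 13 ≡ 1 and 39 ≡ 3 (mod 4), so (13/39) = +(39/13).
Reduce top mod 13: now compute (0/13).
Top reduces to 0: gcd > 1, so the symbol is 0.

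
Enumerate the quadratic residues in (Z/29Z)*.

1 4 5 6 7 9 13 16 20 22 23 24 25 28

Square k = 1,…,14 (k and 29−k give the same square):
1²=1, 2²=4, 3²=9, 4²=16, 5²=25, 6²≡7, 7²≡20, 8²≡6, 9²≡23, 10²≡13, 11²≡5, 12²≡28, 13²≡24, 14²≡22 (mod 29).
So the quadratic residues mod 29 are {1, 4, 5, 6, 7, 9, 13, 16, 20, 22, 23, 24, 25, 28}.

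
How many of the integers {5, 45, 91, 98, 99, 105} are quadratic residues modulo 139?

4

(5/139) = +1 → QR.
(45/139) = +1 → QR.
(91/139) = +1 → QR.
(98/139) = -1 → non-residue.
(99/139) = +1 → QR.
(105/139) = -1 → non-residue.
Total quadratic residues among the 6: 4.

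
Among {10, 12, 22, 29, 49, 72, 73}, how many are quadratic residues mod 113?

3

(10/113) = -1 → non-residue.
(12/113) = -1 → non-residue.
(22/113) = +1 → QR.
(29/113) = -1 → non-residue.
(49/113) = +1 → QR.
(72/113) = +1 → QR.
(73/113) = -1 → non-residue.
Total quadratic residues among the 7: 3.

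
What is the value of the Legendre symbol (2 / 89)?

1

Pull out 2: since 89 ≡ 1 (mod 8), (2/89) = +1.
Reached (1/89) = 1. Collecting the sign flips along the way, the symbol is +1.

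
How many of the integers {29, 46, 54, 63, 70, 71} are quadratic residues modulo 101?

3

(29/101) = -1 → non-residue.
(46/101) = -1 → non-residue.
(54/101) = +1 → QR.
(63/101) = -1 → non-residue.
(70/101) = +1 → QR.
(71/101) = +1 → QR.
Total quadratic residues among the 6: 3.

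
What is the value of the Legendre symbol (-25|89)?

First reduce: -25 ≡ 64 (mod 89).
Pull out 2^6: since 89 ≡ 1 (mod 8), (2/89) = +1, so (2/89)^6 = +1.
Reached (1/89) = 1. Collecting the sign flips along the way, the symbol is +1.

1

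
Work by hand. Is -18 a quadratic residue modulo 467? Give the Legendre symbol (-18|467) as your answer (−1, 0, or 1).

First reduce: -18 ≡ 449 (mod 467).
Reciprocity: 449 ≡ 1 and 467 ≡ 3 (mod 4), so (449/467) = +(467/449).
Reduce top mod 449: now compute (18/449).
Pull out 2: since 449 ≡ 1 (mod 8), (2/449) = +1.
Reciprocity: 9 ≡ 1 and 449 ≡ 1 (mod 4), so (9/449) = +(449/9).
Reduce top mod 9: now compute (8/9).
Pull out 2^3: since 9 ≡ 1 (mod 8), (2/9) = +1, so (2/9)^3 = +1.
Reached (1/9) = 1. Collecting the sign flips along the way, the symbol is +1.

1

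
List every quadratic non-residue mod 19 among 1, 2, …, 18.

2, 3, 8, 10, 12, 13, 14, 15, 18

Square k = 1,…,9 (k and 19−k give the same square):
1²=1, 2²=4, 3²=9, 4²=16, 5²≡6, 6²≡17, 7²≡11, 8²≡7, 9²≡5 (mod 19).
The residues are {1, 4, 5, 6, 7, 9, 11, 16, 17}; the non-residues are the remaining 9 nonzero classes.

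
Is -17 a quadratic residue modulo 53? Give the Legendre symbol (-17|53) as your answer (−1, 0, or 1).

Euler's criterion: (-17/53) ≡ 36^26 (mod 53).
36^2 ≡ 24 (mod 53)
36^4 ≡ 46 (mod 53)
36^8 ≡ 49 (mod 53)
36^16 ≡ 16 (mod 53)
36^26 = 36^(16+8+2) ≡ 1 (mod 53).
Result is 1, so (-17/53) = 1.

1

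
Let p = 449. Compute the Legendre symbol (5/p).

1

Reciprocity: 5 ≡ 1 and 449 ≡ 1 (mod 4), so (5/449) = +(449/5).
Reduce top mod 5: now compute (4/5).
Pull out 2^2: since 5 ≡ 5 (mod 8), (2/5) = -1, so (2/5)^2 = +1.
Reached (1/5) = 1. Collecting the sign flips along the way, the symbol is +1.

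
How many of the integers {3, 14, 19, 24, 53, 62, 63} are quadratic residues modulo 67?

4

(3/67) = -1 → non-residue.
(14/67) = +1 → QR.
(19/67) = +1 → QR.
(24/67) = +1 → QR.
(53/67) = -1 → non-residue.
(62/67) = +1 → QR.
(63/67) = -1 → non-residue.
Total quadratic residues among the 7: 4.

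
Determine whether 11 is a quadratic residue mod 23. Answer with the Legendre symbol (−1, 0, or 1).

-1

Reciprocity: 11 ≡ 3 and 23 ≡ 3 (mod 4), so (11/23) = −(23/11).
Reduce top mod 11: now compute (1/11).
Reached (1/11) = 1. Collecting the sign flips along the way, the symbol is -1.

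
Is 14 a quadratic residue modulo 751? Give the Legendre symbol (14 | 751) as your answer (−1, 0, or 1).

Pull out 2: since 751 ≡ 7 (mod 8), (2/751) = +1.
Reciprocity: 7 ≡ 3 and 751 ≡ 3 (mod 4), so (7/751) = −(751/7).
Reduce top mod 7: now compute (2/7).
Pull out 2: since 7 ≡ 7 (mod 8), (2/7) = +1.
Reached (1/7) = 1. Collecting the sign flips along the way, the symbol is -1.

-1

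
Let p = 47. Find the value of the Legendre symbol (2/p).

1

Euler's criterion: (2/47) ≡ 2^23 (mod 47).
2^2 ≡ 4 (mod 47)
2^4 ≡ 16 (mod 47)
2^8 ≡ 21 (mod 47)
2^16 ≡ 18 (mod 47)
2^23 = 2^(16+4+2+1) ≡ 1 (mod 47).
Result is 1, so (2/47) = 1.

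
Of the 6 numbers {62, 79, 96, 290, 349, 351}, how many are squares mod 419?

4

(62/419) = +1 → QR.
(79/419) = +1 → QR.
(96/419) = -1 → non-residue.
(290/419) = -1 → non-residue.
(349/419) = +1 → QR.
(351/419) = +1 → QR.
Total quadratic residues among the 6: 4.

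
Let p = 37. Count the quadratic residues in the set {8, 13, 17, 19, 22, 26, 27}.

2

(8/37) = -1 → non-residue.
(13/37) = -1 → non-residue.
(17/37) = -1 → non-residue.
(19/37) = -1 → non-residue.
(22/37) = -1 → non-residue.
(26/37) = +1 → QR.
(27/37) = +1 → QR.
Total quadratic residues among the 7: 2.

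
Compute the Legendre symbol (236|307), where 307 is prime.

-1

Pull out 2^2: since 307 ≡ 3 (mod 8), (2/307) = -1, so (2/307)^2 = +1.
Reciprocity: 59 ≡ 3 and 307 ≡ 3 (mod 4), so (59/307) = −(307/59).
Reduce top mod 59: now compute (12/59).
Pull out 2^2: since 59 ≡ 3 (mod 8), (2/59) = -1, so (2/59)^2 = +1.
Reciprocity: 3 ≡ 3 and 59 ≡ 3 (mod 4), so (3/59) = −(59/3).
Reduce top mod 3: now compute (2/3).
Pull out 2: since 3 ≡ 3 (mod 8), (2/3) = -1.
Reached (1/3) = 1. Collecting the sign flips along the way, the symbol is -1.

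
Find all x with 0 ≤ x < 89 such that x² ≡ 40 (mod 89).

89 ≡ 1 (mod 4), so we find a root by search.
Trying successive values, 29² = 841 ≡ 40 (mod 89). The other root is 89 − 29 = 60.

29, 60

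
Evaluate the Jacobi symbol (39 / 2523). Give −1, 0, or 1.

Reciprocity: 39 ≡ 3 and 2523 ≡ 3 (mod 4), so (39/2523) = −(2523/39).
Reduce top mod 39: now compute (27/39).
Reciprocity: 27 ≡ 3 and 39 ≡ 3 (mod 4), so (27/39) = −(39/27).
Reduce top mod 27: now compute (12/27).
Pull out 2^2: since 27 ≡ 3 (mod 8), (2/27) = -1, so (2/27)^2 = +1.
Reciprocity: 3 ≡ 3 and 27 ≡ 3 (mod 4), so (3/27) = −(27/3).
Reduce top mod 3: now compute (0/3).
Top reduces to 0: gcd > 1, so the symbol is 0.

0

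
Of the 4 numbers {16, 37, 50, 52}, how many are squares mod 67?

(16/67) = +1 → QR.
(37/67) = +1 → QR.
(50/67) = -1 → non-residue.
(52/67) = -1 → non-residue.
Total quadratic residues among the 4: 2.

2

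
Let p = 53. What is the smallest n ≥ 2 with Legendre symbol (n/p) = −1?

2

(2/53) = −1, so 2 is the smallest positive non-residue mod 53.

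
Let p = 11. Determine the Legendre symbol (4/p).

Pull out 2^2: since 11 ≡ 3 (mod 8), (2/11) = -1, so (2/11)^2 = +1.
Reached (1/11) = 1. Collecting the sign flips along the way, the symbol is +1.

1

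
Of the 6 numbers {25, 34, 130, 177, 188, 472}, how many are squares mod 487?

3

(25/487) = +1 → QR.
(34/487) = -1 → non-residue.
(130/487) = +1 → QR.
(177/487) = +1 → QR.
(188/487) = -1 → non-residue.
(472/487) = -1 → non-residue.
Total quadratic residues among the 6: 3.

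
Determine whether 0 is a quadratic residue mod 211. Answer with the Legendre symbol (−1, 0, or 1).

0

Top reduces to 0: gcd > 1, so the symbol is 0.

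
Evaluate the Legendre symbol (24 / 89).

Euler's criterion: (24/89) ≡ 24^44 (mod 89).
24^2 ≡ 42 (mod 89)
24^4 ≡ 73 (mod 89)
24^8 ≡ 78 (mod 89)
24^16 ≡ 32 (mod 89)
24^32 ≡ 45 (mod 89)
24^44 = 24^(32+8+4) ≡ 88 (mod 89).
Result is 88 ≡ −1, so (24/89) = −1.

-1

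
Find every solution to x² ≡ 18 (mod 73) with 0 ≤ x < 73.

23, 50

73 ≡ 1 (mod 4), so we find a root by search.
Trying successive values, 23² = 529 ≡ 18 (mod 73). The other root is 73 − 23 = 50.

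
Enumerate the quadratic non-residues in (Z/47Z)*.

Square k = 1,…,23 (k and 47−k give the same square):
1²=1, 2²=4, 3²=9, 4²=16, 5²=25, 6²=36, 7²≡2, 8²≡17, 9²≡34, 10²≡6, 11²≡27, 12²≡3, 13²≡28, 14²≡8, 15²≡37, 16²≡21, 17²≡7, 18²≡42, 19²≡32, 20²≡24, 21²≡18, 22²≡14, 23²≡12 (mod 47).
The residues are {1, 2, 3, 4, 6, 7, 8, 9, 12, 14, 16, 17, 18, 21, 24, 25, 27, 28, 32, 34, 36, 37, 42}; the non-residues are the remaining 23 nonzero classes.

5, 10, 11, 13, 15, 19, 20, 22, 23, 26, 29, 30, 31, 33, 35, 38, 39, 40, 41, 43, 44, 45, 46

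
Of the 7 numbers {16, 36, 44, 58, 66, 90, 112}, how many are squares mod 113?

4

(16/113) = +1 → QR.
(36/113) = +1 → QR.
(44/113) = +1 → QR.
(58/113) = -1 → non-residue.
(66/113) = -1 → non-residue.
(90/113) = -1 → non-residue.
(112/113) = +1 → QR.
Total quadratic residues among the 7: 4.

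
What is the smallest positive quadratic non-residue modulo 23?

5

(2/23) = +1, so 2 is a residue.
(3/23) = +1, so 3 is a residue.
(4/23) = +1, so 4 is a residue.
(5/23) = −1, so 5 is the smallest positive non-residue mod 23.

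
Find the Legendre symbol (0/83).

Top reduces to 0: gcd > 1, so the symbol is 0.

0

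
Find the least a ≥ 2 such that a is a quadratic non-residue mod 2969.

3

(2/2969) = +1, so 2 is a residue.
(3/2969) = −1, so 3 is the smallest positive non-residue mod 2969.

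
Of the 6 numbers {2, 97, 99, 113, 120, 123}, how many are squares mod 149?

(2/149) = -1 → non-residue.
(97/149) = -1 → non-residue.
(99/149) = -1 → non-residue.
(113/149) = +1 → QR.
(120/149) = +1 → QR.
(123/149) = +1 → QR.
Total quadratic residues among the 6: 3.

3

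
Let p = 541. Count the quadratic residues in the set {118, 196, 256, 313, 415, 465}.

5

(118/541) = +1 → QR.
(196/541) = +1 → QR.
(256/541) = +1 → QR.
(313/541) = +1 → QR.
(415/541) = -1 → non-residue.
(465/541) = +1 → QR.
Total quadratic residues among the 6: 5.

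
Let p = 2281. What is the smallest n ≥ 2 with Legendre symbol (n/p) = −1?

7

(2/2281) = +1, so 2 is a residue.
(3/2281) = +1, so 3 is a residue.
(4/2281) = +1, so 4 is a residue.
(5/2281) = +1, so 5 is a residue.
(6/2281) = +1, so 6 is a residue.
(7/2281) = −1, so 7 is the smallest positive non-residue mod 2281.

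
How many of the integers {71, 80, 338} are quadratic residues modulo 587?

0

(71/587) = -1 → non-residue.
(80/587) = -1 → non-residue.
(338/587) = -1 → non-residue.
Total quadratic residues among the 3: 0.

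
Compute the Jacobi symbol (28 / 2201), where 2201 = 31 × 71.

-1

Pull out 2^2: since 2201 ≡ 1 (mod 8), (2/2201) = +1, so (2/2201)^2 = +1.
Reciprocity: 7 ≡ 3 and 2201 ≡ 1 (mod 4), so (7/2201) = +(2201/7).
Reduce top mod 7: now compute (3/7).
Reciprocity: 3 ≡ 3 and 7 ≡ 3 (mod 4), so (3/7) = −(7/3).
Reduce top mod 3: now compute (1/3).
Reached (1/3) = 1. Collecting the sign flips along the way, the symbol is -1.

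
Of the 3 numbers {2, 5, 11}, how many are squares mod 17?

1

(2/17) = +1 → QR.
(5/17) = -1 → non-residue.
(11/17) = -1 → non-residue.
Total quadratic residues among the 3: 1.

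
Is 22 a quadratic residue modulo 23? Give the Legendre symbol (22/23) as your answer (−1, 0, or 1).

-1

Euler's criterion: (22/23) ≡ 22^11 (mod 23).
22^2 ≡ 1 (mod 23)
22^4 ≡ 1 (mod 23)
22^8 ≡ 1 (mod 23)
22^11 = 22^(8+2+1) ≡ 22 (mod 23).
Result is 22 ≡ −1, so (22/23) = −1.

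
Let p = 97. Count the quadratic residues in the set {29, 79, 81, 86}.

(29/97) = -1 → non-residue.
(79/97) = +1 → QR.
(81/97) = +1 → QR.
(86/97) = +1 → QR.
Total quadratic residues among the 4: 3.

3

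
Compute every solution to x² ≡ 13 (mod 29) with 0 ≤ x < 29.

10, 19

29 ≡ 1 (mod 4), so we find a root by search.
Trying successive values, 10² = 100 ≡ 13 (mod 29). The other root is 29 − 10 = 19.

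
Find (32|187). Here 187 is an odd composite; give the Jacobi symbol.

-1

Pull out 2^5: since 187 ≡ 3 (mod 8), (2/187) = -1, so (2/187)^5 = -1.
Reached (1/187) = 1. Collecting the sign flips along the way, the symbol is -1.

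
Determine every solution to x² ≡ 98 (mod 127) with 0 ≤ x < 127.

15, 112

Since 127 ≡ 3 (mod 4), a square root of 98 is 98^((127+1)/4) = 98^32 mod 127.
Repeated squaring: 98^2≡79, 98^4≡18, 98^8≡70, 98^16≡74, 98^32≡15 (mod 127).
98^32 = 98^(32) ≡ 15 (mod 127).
Check: 15² = 225 ≡ 98 (mod 127). The two roots are 15 and 112.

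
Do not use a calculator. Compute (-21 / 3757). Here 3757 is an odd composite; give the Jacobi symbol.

First reduce: -21 ≡ 3736 (mod 3757).
Pull out 2^3: since 3757 ≡ 5 (mod 8), (2/3757) = -1, so (2/3757)^3 = -1.
Reciprocity: 467 ≡ 3 and 3757 ≡ 1 (mod 4), so (467/3757) = +(3757/467).
Reduce top mod 467: now compute (21/467).
Reciprocity: 21 ≡ 1 and 467 ≡ 3 (mod 4), so (21/467) = +(467/21).
Reduce top mod 21: now compute (5/21).
Reciprocity: 5 ≡ 1 and 21 ≡ 1 (mod 4), so (5/21) = +(21/5).
Reduce top mod 5: now compute (1/5).
Reached (1/5) = 1. Collecting the sign flips along the way, the symbol is -1.

-1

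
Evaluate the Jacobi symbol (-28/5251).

1

First reduce: -28 ≡ 5223 (mod 5251).
Reciprocity: 5223 ≡ 3 and 5251 ≡ 3 (mod 4), so (5223/5251) = −(5251/5223).
Reduce top mod 5223: now compute (28/5223).
Pull out 2^2: since 5223 ≡ 7 (mod 8), (2/5223) = +1, so (2/5223)^2 = +1.
Reciprocity: 7 ≡ 3 and 5223 ≡ 3 (mod 4), so (7/5223) = −(5223/7).
Reduce top mod 7: now compute (1/7).
Reached (1/7) = 1. Collecting the sign flips along the way, the symbol is +1.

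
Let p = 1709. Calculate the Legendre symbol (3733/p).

1

First reduce: 3733 ≡ 315 (mod 1709).
Reciprocity: 315 ≡ 3 and 1709 ≡ 1 (mod 4), so (315/1709) = +(1709/315).
Reduce top mod 315: now compute (134/315).
Pull out 2: since 315 ≡ 3 (mod 8), (2/315) = -1.
Reciprocity: 67 ≡ 3 and 315 ≡ 3 (mod 4), so (67/315) = −(315/67).
Reduce top mod 67: now compute (47/67).
Reciprocity: 47 ≡ 3 and 67 ≡ 3 (mod 4), so (47/67) = −(67/47).
Reduce top mod 47: now compute (20/47).
Pull out 2^2: since 47 ≡ 7 (mod 8), (2/47) = +1, so (2/47)^2 = +1.
Reciprocity: 5 ≡ 1 and 47 ≡ 3 (mod 4), so (5/47) = +(47/5).
Reduce top mod 5: now compute (2/5).
Pull out 2: since 5 ≡ 5 (mod 8), (2/5) = -1.
Reached (1/5) = 1. Collecting the sign flips along the way, the symbol is +1.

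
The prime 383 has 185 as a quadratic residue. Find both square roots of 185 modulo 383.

57, 326

Since 383 ≡ 3 (mod 4), a square root of 185 is 185^((383+1)/4) = 185^96 mod 383.
Repeated squaring: 185^2≡138, 185^4≡277, 185^8≡129, 185^16≡172, 185^32≡93, 185^64≡223 (mod 383).
185^96 = 185^(64+32) ≡ 57 (mod 383).
Check: 57² = 3249 ≡ 185 (mod 383). The two roots are 57 and 326.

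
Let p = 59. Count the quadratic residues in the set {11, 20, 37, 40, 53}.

2

(11/59) = -1 → non-residue.
(20/59) = +1 → QR.
(37/59) = -1 → non-residue.
(40/59) = -1 → non-residue.
(53/59) = +1 → QR.
Total quadratic residues among the 5: 2.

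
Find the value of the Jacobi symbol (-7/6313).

-1

First reduce: -7 ≡ 6306 (mod 6313).
Pull out 2: since 6313 ≡ 1 (mod 8), (2/6313) = +1.
Reciprocity: 3153 ≡ 1 and 6313 ≡ 1 (mod 4), so (3153/6313) = +(6313/3153).
Reduce top mod 3153: now compute (7/3153).
Reciprocity: 7 ≡ 3 and 3153 ≡ 1 (mod 4), so (7/3153) = +(3153/7).
Reduce top mod 7: now compute (3/7).
Reciprocity: 3 ≡ 3 and 7 ≡ 3 (mod 4), so (3/7) = −(7/3).
Reduce top mod 3: now compute (1/3).
Reached (1/3) = 1. Collecting the sign flips along the way, the symbol is -1.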